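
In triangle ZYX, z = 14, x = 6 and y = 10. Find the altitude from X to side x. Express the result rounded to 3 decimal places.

Semiperimeter s = (14 + 10 + 6)/2 = 15.
Heron's formula: area = √(15·1·5·9) ≈ 25.981.
The altitude from X has length 2·area/x ≈ 8.6603.

h_X ≈ 8.660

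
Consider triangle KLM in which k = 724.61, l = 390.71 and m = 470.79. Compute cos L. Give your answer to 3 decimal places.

By the law of cosines, cos L = (m² + k² − l²) / (2·m·k) ≈ 0.87068, so ∠L ≈ 29.46°.

cos L ≈ 0.871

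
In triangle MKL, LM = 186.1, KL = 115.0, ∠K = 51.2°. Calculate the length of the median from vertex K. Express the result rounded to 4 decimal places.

Law of sines: sin M = KL·sin K/LM ≈ 0.48159.
Since LM ≥ KL, only the acute value applies: ∠M ≈ 28.79°.
Then ∠L = 180° − ∠K − ∠M ≈ 100.01°.
Law of sines gives MK = LM·sin L/sin K ≈ 235.16.
Median from K: ½√(2·MK² + 2·KL² − LM²) ≈ 160.01.

160.0112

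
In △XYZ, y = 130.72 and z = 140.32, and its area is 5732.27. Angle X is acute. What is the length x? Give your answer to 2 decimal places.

From area = ½·y·z·sin X, we get sin X = 2·area/(y·z) ≈ 0.62502.
Taking the acute solution, ∠X ≈ 38.68°.
Law of cosines then gives x ≈ 90.225.

90.23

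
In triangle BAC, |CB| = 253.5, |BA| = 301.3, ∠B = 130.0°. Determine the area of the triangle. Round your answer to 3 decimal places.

area ≈ 29255.065

Area = ½·|CB|·|BA|·sin B ≈ 29255.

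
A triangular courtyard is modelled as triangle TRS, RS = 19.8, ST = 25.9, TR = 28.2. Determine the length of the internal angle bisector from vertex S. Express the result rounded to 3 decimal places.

17.820

By the law of cosines, cos S = (RS² + ST² − TR²) / (2·RS·ST) ≈ 0.26092, so ∠S ≈ 74.88°.
The bisector from S has length 2·RS·ST·cos(∠S/2)/(RS+ST) ≈ 17.82.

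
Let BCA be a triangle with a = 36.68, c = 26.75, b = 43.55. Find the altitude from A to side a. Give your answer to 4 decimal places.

26.6560

Semiperimeter s = (43.55 + 26.75 + 36.68)/2 = 53.49.
Heron's formula: area = √(53.49·9.94·26.74·16.81) ≈ 488.87.
The altitude from A has length 2·area/a ≈ 26.656.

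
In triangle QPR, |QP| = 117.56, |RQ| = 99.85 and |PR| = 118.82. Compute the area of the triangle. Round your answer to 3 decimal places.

Semiperimeter s = (118.82 + 99.85 + 117.56)/2 = 168.12.
Heron's formula: area = √(168.12·49.295·68.265·50.555) ≈ 5347.9.

5347.931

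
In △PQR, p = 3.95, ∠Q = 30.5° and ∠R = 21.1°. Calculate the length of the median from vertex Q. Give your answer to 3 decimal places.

The third angle is ∠P = 180° − ∠Q − ∠R = 128.40°.
Law of sines: q = p·sin Q/sin P ≈ 2.5581.
Law of sines: r = p·sin R/sin P ≈ 1.8145.
Median from Q: ½√(2·r² + 2·p² − q²) ≈ 2.7949.

m_Q ≈ 2.795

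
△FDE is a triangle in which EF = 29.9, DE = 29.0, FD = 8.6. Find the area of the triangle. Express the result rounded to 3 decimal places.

area ≈ 124.590

Semiperimeter s = (29 + 29.9 + 8.6)/2 = 33.75.
Heron's formula: area = √(33.75·4.75·3.85·25.15) ≈ 124.59.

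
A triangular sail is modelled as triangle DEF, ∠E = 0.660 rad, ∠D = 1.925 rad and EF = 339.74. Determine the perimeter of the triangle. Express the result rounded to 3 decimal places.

The third angle is ∠F = π − ∠D − ∠E = 0.557 rad.
Law of sines: FD = EF·sin E/sin D ≈ 222.09.
Law of sines: DE = EF·sin F/sin D ≈ 191.36.
Semiperimeter s = (339.74+222.09+191.36)/2 = 376.59.
Perimeter = 339.74 + 222.09 + 191.36 = 753.19.

perimeter ≈ 753.189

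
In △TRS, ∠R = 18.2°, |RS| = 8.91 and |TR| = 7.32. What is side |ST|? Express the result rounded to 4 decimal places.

By the law of cosines, |ST|² = |TR|² + |RS|² − 2·|TR|·|RS|·cos R = 9.0539, so |ST| ≈ 3.009.

3.0090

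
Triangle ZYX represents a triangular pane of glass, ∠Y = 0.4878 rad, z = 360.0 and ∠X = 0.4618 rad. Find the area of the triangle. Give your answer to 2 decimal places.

16640.76

The third angle is ∠Z = π − ∠Y − ∠X = 2.1920 rad.
Law of sines: y = z·sin Y/sin Z ≈ 207.49.
Law of sines: x = z·sin X/sin Z ≈ 197.25.
Area = ½·z·y·sin X ≈ 16641.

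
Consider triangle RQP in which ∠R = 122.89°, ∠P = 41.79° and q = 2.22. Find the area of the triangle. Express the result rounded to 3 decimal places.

5.219

The third angle is ∠Q = 180° − ∠P − ∠R = 15.32°.
Law of sines: r = q·sin R/sin Q ≈ 7.0556.
Law of sines: p = q·sin P/sin Q ≈ 5.5994.
Area = ½·q·r·sin P ≈ 5.2191.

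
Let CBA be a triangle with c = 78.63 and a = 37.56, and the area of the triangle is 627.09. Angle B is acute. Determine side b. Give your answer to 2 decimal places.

47.39

From area = ½·a·c·sin B, we get sin B = 2·area/(a·c) ≈ 0.42466.
Taking the acute solution, ∠B ≈ 0.4386 rad.
Law of cosines then gives b ≈ 47.39.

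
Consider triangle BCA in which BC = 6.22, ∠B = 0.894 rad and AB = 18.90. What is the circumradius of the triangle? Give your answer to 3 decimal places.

R ≈ 10.113

By the law of cosines, CA² = AB² + BC² − 2·AB·BC·cos B = 248.65, so CA ≈ 15.768.
Area = ½·AB·BC·sin B ≈ 45.823.
Circumradius = CA/(2 sin B) ≈ 10.113.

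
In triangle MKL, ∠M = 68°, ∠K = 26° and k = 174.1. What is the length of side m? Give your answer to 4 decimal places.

368.2330

The third angle is ∠L = 180° − ∠M − ∠K = 86.00°.
Law of sines: m = k·sin M/sin K ≈ 368.23.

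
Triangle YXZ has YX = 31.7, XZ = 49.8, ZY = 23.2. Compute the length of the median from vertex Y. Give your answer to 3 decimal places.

12.311

Median from Y: ½√(2·ZY² + 2·YX² − XZ²) ≈ 12.311.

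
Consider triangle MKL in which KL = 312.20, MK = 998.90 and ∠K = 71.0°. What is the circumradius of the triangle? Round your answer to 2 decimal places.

By the law of cosines, LM² = MK² + KL² − 2·MK·KL·cos K = 8.9221e+05, so LM ≈ 944.57.
Area = ½·MK·KL·sin K ≈ 1.4743e+05.
Circumradius = LM/(2 sin K) ≈ 499.5.

R ≈ 499.50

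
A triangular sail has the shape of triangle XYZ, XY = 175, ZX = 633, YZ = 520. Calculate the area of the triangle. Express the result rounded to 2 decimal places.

area ≈ 38071.55

Semiperimeter s = (520 + 633 + 175)/2 = 664.
Heron's formula: area = √(664·144·31·489) ≈ 38072.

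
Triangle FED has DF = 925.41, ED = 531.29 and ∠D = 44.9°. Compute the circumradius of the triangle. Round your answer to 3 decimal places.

By the law of cosines, FE² = ED² + DF² − 2·ED·DF·cos D = 4.4213e+05, so FE ≈ 664.93.
Area = ½·ED·DF·sin D ≈ 1.7352e+05.
Circumradius = FE/(2 sin D) ≈ 471.

470.996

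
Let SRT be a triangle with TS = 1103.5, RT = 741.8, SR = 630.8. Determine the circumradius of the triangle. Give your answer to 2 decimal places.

By the law of cosines, cos S = (TS² + SR² − RT²) / (2·TS·SR) ≈ 0.76524, so ∠S ≈ 40.07°.
Circumradius = RT/(2 sin S) ≈ 576.16.

576.16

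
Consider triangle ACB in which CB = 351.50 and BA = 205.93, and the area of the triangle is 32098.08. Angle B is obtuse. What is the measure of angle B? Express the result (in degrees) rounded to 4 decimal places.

∠B ≈ 117.5164°

From area = ½·CB·BA·sin B, we get sin B = 2·area/(CB·BA) ≈ 0.88688.
Taking the obtuse solution, ∠B ≈ 117.52°.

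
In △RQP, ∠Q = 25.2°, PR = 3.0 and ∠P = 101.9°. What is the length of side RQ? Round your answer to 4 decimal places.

6.8945

The third angle is ∠R = 180° − ∠Q − ∠P = 52.90°.
Law of sines: RQ = PR·sin P/sin Q ≈ 6.8945.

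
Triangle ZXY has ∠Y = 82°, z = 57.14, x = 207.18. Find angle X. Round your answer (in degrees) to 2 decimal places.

By the law of cosines, y² = z² + x² − 2·z·x·cos Y = 42893, so y ≈ 207.11.
Law of cosines again: cos X = (y² + z² − x²)/(2·y·z) ≈ 0.13667, so ∠X ≈ 82.14°.

∠X ≈ 82.14°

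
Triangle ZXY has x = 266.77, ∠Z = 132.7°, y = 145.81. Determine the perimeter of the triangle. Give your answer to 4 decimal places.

By the law of cosines, z² = x² + y² − 2·x·y·cos Z = 1.4518e+05, so z ≈ 381.03.
Semiperimeter s = (381.03+266.77+145.81)/2 = 396.81.
Perimeter = 381.03 + 266.77 + 145.81 = 793.61.

793.6109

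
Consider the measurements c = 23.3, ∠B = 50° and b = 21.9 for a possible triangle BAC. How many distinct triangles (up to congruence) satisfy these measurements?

c·sin B = 23.3·sin(50°) ≈ 17.85.
Since c sin B < b < c (17.85 < 21.9 < 23.3), two triangles exist.

2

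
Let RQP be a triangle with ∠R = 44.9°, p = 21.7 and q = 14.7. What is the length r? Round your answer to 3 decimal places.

15.332

By the law of cosines, r² = q² + p² − 2·q·p·cos R = 235.07, so r ≈ 15.332.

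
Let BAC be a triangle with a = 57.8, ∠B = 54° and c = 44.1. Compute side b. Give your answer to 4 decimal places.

47.8450

By the law of cosines, b² = a² + c² − 2·a·c·cos B = 2289.1, so b ≈ 47.845.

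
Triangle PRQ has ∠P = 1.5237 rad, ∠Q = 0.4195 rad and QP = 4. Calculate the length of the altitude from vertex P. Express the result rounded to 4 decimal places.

The third angle is ∠R = π − ∠Q − ∠P = 1.1984 rad.
Law of sines: RQ = QP·sin P/sin R ≈ 4.2896.
Law of sines: PR = QP·sin Q/sin R ≈ 1.7491.
Area = ½·QP·RQ·sin Q ≈ 3.4943.
The altitude from P has length 2·area/RQ ≈ 1.6292.

h_P ≈ 1.6292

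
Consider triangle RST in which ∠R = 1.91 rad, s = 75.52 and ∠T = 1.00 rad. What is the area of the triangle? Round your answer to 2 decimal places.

The third angle is ∠S = π − ∠T − ∠R = 0.232 rad.
Law of sines: r = s·sin R/sin S ≈ 310.28.
Law of sines: t = s·sin T/sin S ≈ 276.86.
Area = ½·s·r·sin T ≈ 9858.7.

area ≈ 9858.67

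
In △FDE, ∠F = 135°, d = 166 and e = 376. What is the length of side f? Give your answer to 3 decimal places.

By the law of cosines, f² = d² + e² − 2·d·e·cos F = 2.572e+05, so f ≈ 507.15.

507.150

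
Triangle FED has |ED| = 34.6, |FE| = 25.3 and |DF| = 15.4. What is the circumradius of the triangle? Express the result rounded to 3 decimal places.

R ≈ 18.973

By the law of cosines, cos F = (|DF|² + |FE|² − |ED|²) / (2·|DF|·|FE|) ≈ -0.41054, so ∠F ≈ 114.24°.
Circumradius = |ED|/(2 sin F) ≈ 18.973.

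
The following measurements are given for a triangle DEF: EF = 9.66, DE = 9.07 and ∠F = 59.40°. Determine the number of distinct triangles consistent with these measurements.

EF·sin F = 9.66·sin(59.40°) ≈ 8.315.
Since EF sin F < DE < EF (8.315 < 9.07 < 9.66), two triangles exist.

2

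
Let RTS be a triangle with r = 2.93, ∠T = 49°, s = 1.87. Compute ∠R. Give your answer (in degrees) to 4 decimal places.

91.3536

By the law of cosines, t² = s² + r² − 2·s·r·cos T = 4.8926, so t ≈ 2.2119.
Law of cosines again: cos R = (t² + s² − r²)/(2·t·s) ≈ -0.02362, so ∠R ≈ 91.35°.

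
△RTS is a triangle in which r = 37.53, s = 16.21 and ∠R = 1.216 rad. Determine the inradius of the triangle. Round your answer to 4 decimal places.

Law of sines: sin S = s·sin R/r ≈ 0.40502.
Since r ≥ s, only the acute value applies: ∠S ≈ 0.417 rad.
Then ∠T = π − ∠R − ∠S ≈ 1.509 rad.
Law of sines gives t = r·sin T/sin R ≈ 39.945.
Area = ½·r·s·sin T ≈ 303.59.
Semiperimeter p = (37.53+39.945+16.21)/2 = 46.843.
Inradius = area/p = 303.59/46.843 ≈ 6.4811.

6.4811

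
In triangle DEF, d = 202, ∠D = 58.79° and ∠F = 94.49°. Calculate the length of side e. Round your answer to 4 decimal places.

The third angle is ∠E = 180° − ∠F − ∠D = 26.72°.
Law of sines: e = d·sin E/sin D ≈ 106.19.

106.1946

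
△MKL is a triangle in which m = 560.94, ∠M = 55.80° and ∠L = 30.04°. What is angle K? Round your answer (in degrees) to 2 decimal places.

The third angle is ∠K = 180° − ∠L − ∠M = 94.16°.

94.16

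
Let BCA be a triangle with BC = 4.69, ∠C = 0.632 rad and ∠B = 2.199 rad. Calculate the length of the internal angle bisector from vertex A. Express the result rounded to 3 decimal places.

The third angle is ∠A = π − ∠B − ∠C = 0.311 rad.
Law of sines: CA = BC·sin B/sin A ≈ 12.416.
Law of sines: AB = BC·sin C/sin A ≈ 9.0656.
The bisector from A has length 2·CA·AB·cos(∠A/2)/(CA+AB) ≈ 10.353.

t_A ≈ 10.353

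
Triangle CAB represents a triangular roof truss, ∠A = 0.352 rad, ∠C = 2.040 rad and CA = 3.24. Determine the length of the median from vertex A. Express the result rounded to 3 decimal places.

The third angle is ∠B = π − ∠C − ∠A = 0.750 rad.
Law of sines: AB = CA·sin C/sin B ≈ 4.2414.
Law of sines: BC = CA·sin A/sin B ≈ 1.6395.
Median from A: ½√(2·CA² + 2·AB² − BC²) ≈ 3.684.

m_A ≈ 3.684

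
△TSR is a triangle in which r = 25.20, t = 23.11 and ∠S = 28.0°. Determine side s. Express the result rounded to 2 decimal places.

11.86

By the law of cosines, s² = r² + t² − 2·r·t·cos S = 140.7, so s ≈ 11.862.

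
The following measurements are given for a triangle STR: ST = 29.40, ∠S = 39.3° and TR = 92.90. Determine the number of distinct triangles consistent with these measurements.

1

ST·sin S = 29.40·sin(39.3°) ≈ 18.62.
Since TR ≥ ST, exactly one triangle exists.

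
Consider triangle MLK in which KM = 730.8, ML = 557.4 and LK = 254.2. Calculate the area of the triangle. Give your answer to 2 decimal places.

Semiperimeter s = (254.2 + 730.8 + 557.4)/2 = 771.2.
Heron's formula: area = √(771.2·517·40.4·213.8) ≈ 58684.

58684.49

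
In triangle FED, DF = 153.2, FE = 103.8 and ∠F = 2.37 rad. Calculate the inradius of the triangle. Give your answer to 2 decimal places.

By the law of cosines, ED² = DF² + FE² − 2·DF·FE·cos F = 57042, so ED ≈ 238.83.
Area = ½·DF·FE·sin F ≈ 5544.1.
Semiperimeter s = (238.83+153.2+103.8)/2 = 247.92.
Inradius = area/s = 5544.1/247.92 ≈ 22.363.

22.36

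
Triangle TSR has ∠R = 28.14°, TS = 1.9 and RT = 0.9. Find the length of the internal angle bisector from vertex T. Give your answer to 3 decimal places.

t_T ≈ 0.428

Law of sines: sin S = RT·sin R/TS ≈ 0.22340.
Since TS ≥ RT, only the acute value applies: ∠S ≈ 12.91°.
Then ∠T = 180° − ∠R − ∠S ≈ 138.95°.
Law of sines gives SR = TS·sin T/sin R ≈ 2.6456.
The bisector from T has length 2·RT·TS·cos(∠T/2)/(RT+TS) ≈ 0.42824.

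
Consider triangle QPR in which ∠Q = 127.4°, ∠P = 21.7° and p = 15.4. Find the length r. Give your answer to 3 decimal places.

The third angle is ∠R = 180° − ∠Q − ∠P = 30.90°.
Law of sines: r = p·sin R/sin P ≈ 21.389.

21.389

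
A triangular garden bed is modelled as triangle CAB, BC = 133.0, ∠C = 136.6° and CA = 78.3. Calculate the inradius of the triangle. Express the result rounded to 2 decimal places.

By the law of cosines, AB² = BC² + CA² − 2·BC·CA·cos C = 38953, so AB ≈ 197.36.
Area = ½·BC·CA·sin C ≈ 3577.6.
Semiperimeter s = (197.36+133+78.3)/2 = 204.33.
Inradius = area/s = 3577.6/204.33 ≈ 17.509.

17.51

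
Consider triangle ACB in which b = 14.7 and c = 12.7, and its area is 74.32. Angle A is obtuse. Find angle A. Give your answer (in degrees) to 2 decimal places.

127.23

From area = ½·c·b·sin A, we get sin A = 2·area/(c·b) ≈ 0.79619.
Taking the obtuse solution, ∠A ≈ 127.23°.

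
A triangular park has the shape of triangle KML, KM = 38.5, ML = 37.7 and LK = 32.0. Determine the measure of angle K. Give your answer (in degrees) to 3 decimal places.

63.875

By the law of cosines, cos K = (LK² + KM² − ML²) / (2·LK·KM) ≈ 0.44032, so ∠K ≈ 63.88°.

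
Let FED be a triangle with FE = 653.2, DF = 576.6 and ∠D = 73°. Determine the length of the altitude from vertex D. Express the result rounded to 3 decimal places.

Law of sines: sin E = DF·sin D/FE ≈ 0.84416.
Since FE ≥ DF, only the acute value applies: ∠E ≈ 57.58°.
Then ∠F = 180° − ∠D − ∠E ≈ 49.42°.
Law of sines gives ED = FE·sin F/sin D ≈ 518.76.
Area = ½·FE·DF·sin F ≈ 1.4302e+05.
The altitude from D has length 2·area/FE ≈ 437.91.

h_D ≈ 437.913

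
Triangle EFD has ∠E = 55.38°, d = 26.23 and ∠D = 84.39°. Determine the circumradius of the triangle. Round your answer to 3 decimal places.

13.178

The third angle is ∠F = 180° − ∠D − ∠E = 40.23°.
Law of sines: e = d·sin E/sin D ≈ 21.69.
Law of sines: f = d·sin F/sin D ≈ 17.022.
Circumradius = d/(2 sin D) ≈ 13.178.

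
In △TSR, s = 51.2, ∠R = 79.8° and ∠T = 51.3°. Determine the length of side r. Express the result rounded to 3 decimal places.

The third angle is ∠S = 180° − ∠R − ∠T = 48.90°.
Law of sines: r = s·sin R/sin S ≈ 66.87.

66.870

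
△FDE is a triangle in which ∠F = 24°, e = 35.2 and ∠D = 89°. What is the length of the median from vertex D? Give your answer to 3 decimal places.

The third angle is ∠E = 180° − ∠F − ∠D = 67.00°.
Law of sines: f = e·sin F/sin E ≈ 15.554.
Law of sines: d = e·sin D/sin E ≈ 38.234.
Median from D: ½√(2·e² + 2·f² − d²) ≈ 19.365.

m_D ≈ 19.365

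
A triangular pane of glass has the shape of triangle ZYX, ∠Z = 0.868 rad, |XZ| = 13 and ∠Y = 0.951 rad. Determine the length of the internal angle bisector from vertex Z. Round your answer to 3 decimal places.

The third angle is ∠X = π − ∠Z − ∠Y = 1.323 rad.
Law of sines: |YX| = |XZ|·sin Z/sin Y ≈ 12.186.
Law of sines: |ZY| = |XZ|·sin X/sin Y ≈ 15.481.
The bisector from Z has length 2·|XZ|·|ZY|·cos(∠Z/2)/(|XZ|+|ZY|) ≈ 12.822.

12.822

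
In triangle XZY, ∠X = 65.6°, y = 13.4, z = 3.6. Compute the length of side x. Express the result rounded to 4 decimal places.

By the law of cosines, x² = z² + y² − 2·z·y·cos X = 152.66, so x ≈ 12.356.

12.3557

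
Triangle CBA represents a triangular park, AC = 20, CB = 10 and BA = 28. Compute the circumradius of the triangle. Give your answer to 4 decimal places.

By the law of cosines, cos C = (AC² + CB² − BA²) / (2·AC·CB) ≈ -0.71000, so ∠C ≈ 135.23°.
Circumradius = BA/(2 sin C) ≈ 19.881.

R ≈ 19.8807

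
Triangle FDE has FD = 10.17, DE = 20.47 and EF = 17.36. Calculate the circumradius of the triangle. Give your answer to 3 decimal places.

10.243

By the law of cosines, cos F = (EF² + FD² − DE²) / (2·EF·FD) ≈ -0.04028, so ∠F ≈ 92.31°.
Circumradius = DE/(2 sin F) ≈ 10.243.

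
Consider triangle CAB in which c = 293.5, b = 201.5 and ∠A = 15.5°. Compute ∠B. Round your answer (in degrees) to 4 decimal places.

By the law of cosines, a² = b² + c² − 2·b·c·cos A = 12766, so a ≈ 112.99.
Law of cosines again: cos B = (c² + a² − b²)/(2·c·a) ≈ 0.87912, so ∠B ≈ 28.46°.

28.4633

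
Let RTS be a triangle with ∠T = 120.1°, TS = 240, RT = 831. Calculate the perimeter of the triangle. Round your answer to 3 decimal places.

perimeter ≈ 2044.757

By the law of cosines, SR² = RT² + TS² − 2·RT·TS·cos T = 9.482e+05, so SR ≈ 973.76.
Semiperimeter s = (240+973.76+831)/2 = 1022.4.
Perimeter = 240 + 973.76 + 831 = 2044.8.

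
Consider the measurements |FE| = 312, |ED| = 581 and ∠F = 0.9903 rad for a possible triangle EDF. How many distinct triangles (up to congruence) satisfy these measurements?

1

|FE|·sin F = 312·sin(0.9903 rad) ≈ 260.9.
Since |ED| ≥ |FE|, exactly one triangle exists.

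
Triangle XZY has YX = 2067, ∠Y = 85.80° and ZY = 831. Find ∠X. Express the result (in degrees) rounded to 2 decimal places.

∠X ≈ 22.45°

By the law of cosines, XZ² = ZY² + YX² − 2·ZY·YX·cos Y = 4.7115e+06, so XZ ≈ 2170.6.
Law of cosines again: cos X = (YX² + XZ² − ZY²)/(2·YX·XZ) ≈ 0.92424, so ∠X ≈ 22.45°.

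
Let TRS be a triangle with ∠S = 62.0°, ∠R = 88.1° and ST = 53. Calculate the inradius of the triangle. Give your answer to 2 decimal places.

The third angle is ∠T = 180° − ∠R − ∠S = 29.90°.
Law of sines: RS = ST·sin T/sin R ≈ 26.434.
Law of sines: TR = ST·sin S/sin R ≈ 46.822.
Area = ½·ST·RS·sin S ≈ 618.51.
Semiperimeter s = (26.434+53+46.822)/2 = 63.128.
Inradius = area/s = 618.51/63.128 ≈ 9.7978.

9.80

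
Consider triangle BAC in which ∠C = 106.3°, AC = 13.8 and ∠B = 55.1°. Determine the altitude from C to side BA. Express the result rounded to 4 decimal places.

The third angle is ∠A = 180° − ∠C − ∠B = 18.60°.
Law of sines: CB = AC·sin A/sin B ≈ 5.3669.
Law of sines: BA = AC·sin C/sin B ≈ 16.15.
Area = ½·AC·CB·sin C ≈ 35.543.
The altitude from C has length 2·area/BA ≈ 4.4016.

4.4016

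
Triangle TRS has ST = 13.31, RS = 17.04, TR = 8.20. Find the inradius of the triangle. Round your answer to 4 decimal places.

r ≈ 2.7677

Semiperimeter s = (17.04 + 13.31 + 8.2)/2 = 19.275.
Heron's formula: area = √(19.275·2.235·5.965·11.075) ≈ 53.347.
Inradius = area/s = 53.347/19.275 ≈ 2.7677.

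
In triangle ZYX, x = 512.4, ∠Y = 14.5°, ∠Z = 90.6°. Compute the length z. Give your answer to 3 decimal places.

The third angle is ∠X = 180° − ∠Z − ∠Y = 74.90°.
Law of sines: z = x·sin Z/sin X ≈ 530.7.

530.695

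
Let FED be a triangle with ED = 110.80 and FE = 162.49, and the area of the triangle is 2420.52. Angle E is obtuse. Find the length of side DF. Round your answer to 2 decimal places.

From area = ½·FE·ED·sin E, we get sin E = 2·area/(FE·ED) ≈ 0.26889.
Taking the obtuse solution, ∠E ≈ 164.40°.
Law of cosines then gives DF ≈ 270.85.

270.85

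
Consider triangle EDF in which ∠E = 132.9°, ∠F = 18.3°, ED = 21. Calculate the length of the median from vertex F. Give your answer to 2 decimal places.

m_F ≈ 40.11

The third angle is ∠D = 180° − ∠F − ∠E = 28.80°.
Law of sines: DF = ED·sin E/sin F ≈ 48.993.
Law of sines: FE = ED·sin D/sin F ≈ 32.22.
Median from F: ½√(2·DF² + 2·FE² − ED²) ≈ 40.112.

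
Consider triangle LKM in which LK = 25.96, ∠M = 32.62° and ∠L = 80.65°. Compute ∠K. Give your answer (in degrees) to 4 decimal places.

The third angle is ∠K = 180° − ∠M − ∠L = 66.73°.

66.7300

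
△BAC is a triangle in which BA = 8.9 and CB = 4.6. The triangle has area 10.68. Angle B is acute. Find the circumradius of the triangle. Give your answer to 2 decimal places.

R ≈ 5.29

From area = ½·CB·BA·sin B, we get sin B = 2·area/(CB·BA) ≈ 0.52174.
Taking the acute solution, ∠B ≈ 31.45°.
Law of cosines then gives AC ≈ 5.5243.
Circumradius = AC/(2 sin B) ≈ 5.2941.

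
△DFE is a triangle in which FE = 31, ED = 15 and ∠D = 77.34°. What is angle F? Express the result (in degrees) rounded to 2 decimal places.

Law of sines: sin F = ED·sin D/FE ≈ 0.47211.
Since FE ≥ ED, only the acute value applies: ∠F ≈ 28.17°.
Then ∠E = 180° − ∠D − ∠F ≈ 74.49°.

∠F ≈ 28.17°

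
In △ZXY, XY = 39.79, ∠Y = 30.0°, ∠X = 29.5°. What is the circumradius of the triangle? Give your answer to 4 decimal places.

The third angle is ∠Z = 180° − ∠X − ∠Y = 120.50°.
Law of sines: YZ = XY·sin X/sin Z ≈ 22.74.
Law of sines: ZX = XY·sin Y/sin Z ≈ 23.09.
Circumradius = XY/(2 sin Z) ≈ 23.09.

R ≈ 23.0900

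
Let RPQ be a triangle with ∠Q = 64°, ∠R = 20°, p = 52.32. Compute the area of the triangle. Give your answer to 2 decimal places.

The third angle is ∠P = 180° − ∠Q − ∠R = 96.00°.
Law of sines: r = p·sin R/sin P ≈ 17.993.
Law of sines: q = p·sin Q/sin P ≈ 47.284.
Area = ½·p·r·sin Q ≈ 423.06.

423.06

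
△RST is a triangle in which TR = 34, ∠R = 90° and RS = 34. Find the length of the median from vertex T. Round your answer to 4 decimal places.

m_T ≈ 38.0132

By the law of cosines, ST² = TR² + RS² − 2·TR·RS·cos R = 2312, so ST ≈ 48.083.
Median from T: ½√(2·ST² + 2·TR² − RS²) ≈ 38.013.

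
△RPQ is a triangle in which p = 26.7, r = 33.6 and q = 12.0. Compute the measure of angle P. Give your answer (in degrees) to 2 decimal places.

By the law of cosines, cos P = (q² + r² − p²) / (2·q·r) ≈ 0.69453, so ∠P ≈ 46.01°.

∠P ≈ 46.01°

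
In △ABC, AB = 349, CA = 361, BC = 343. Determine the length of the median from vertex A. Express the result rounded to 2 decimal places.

Median from A: ½√(2·CA² + 2·AB² − BC²) ≈ 310.88.

m_A ≈ 310.88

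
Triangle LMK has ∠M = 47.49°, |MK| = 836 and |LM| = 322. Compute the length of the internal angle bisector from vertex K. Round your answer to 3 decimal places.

t_K ≈ 726.773

By the law of cosines, |KL|² = |LM|² + |MK|² − 2·|LM|·|MK|·cos M = 4.3878e+05, so |KL| ≈ 662.41.
Law of cosines again: cos K = (|MK|² + |KL|² − |LM|²)/(2·|MK|·|KL|) ≈ 0.93359, so ∠K ≈ 21.00°.
The bisector from K has length 2·|MK|·|KL|·cos(∠K/2)/(|MK|+|KL|) ≈ 726.77.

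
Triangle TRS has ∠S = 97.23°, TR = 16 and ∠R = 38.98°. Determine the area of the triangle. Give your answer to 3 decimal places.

The third angle is ∠T = 180° − ∠R − ∠S = 43.79°.
Law of sines: RS = TR·sin T/sin S ≈ 11.161.
Law of sines: ST = TR·sin R/sin S ≈ 10.145.
Area = ½·TR·RS·sin R ≈ 56.167.

area ≈ 56.167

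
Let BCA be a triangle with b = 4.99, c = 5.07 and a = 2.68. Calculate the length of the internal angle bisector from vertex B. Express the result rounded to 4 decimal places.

2.8204

By the law of cosines, cos B = (c² + a² − b²) / (2·c·a) ≈ 0.29392, so ∠B ≈ 72.91°.
The bisector from B has length 2·c·a·cos(∠B/2)/(c+a) ≈ 2.8204.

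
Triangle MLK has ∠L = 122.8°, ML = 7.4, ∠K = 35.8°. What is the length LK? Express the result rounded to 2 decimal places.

The third angle is ∠M = 180° − ∠L − ∠K = 21.40°.
Law of sines: LK = ML·sin M/sin K ≈ 4.6159.

4.62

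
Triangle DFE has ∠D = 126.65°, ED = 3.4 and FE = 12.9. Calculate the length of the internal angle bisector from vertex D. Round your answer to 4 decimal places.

Law of sines: sin F = ED·sin D/FE ≈ 0.21146.
Since FE ≥ ED, only the acute value applies: ∠F ≈ 12.21°.
Then ∠E = 180° − ∠D − ∠F ≈ 41.14°.
Law of sines gives DF = FE·sin E/sin D ≈ 10.579.
The bisector from D has length 2·ED·DF·cos(∠D/2)/(ED+DF) ≈ 2.3102.

2.3102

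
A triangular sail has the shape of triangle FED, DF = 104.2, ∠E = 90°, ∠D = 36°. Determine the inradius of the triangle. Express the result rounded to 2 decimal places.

20.67

The third angle is ∠F = 180° − ∠E − ∠D = 54.00°.
Law of sines: ED = DF·sin F/sin E ≈ 84.3.
Law of sines: FE = DF·sin D/sin E ≈ 61.247.
Area = ½·DF·ED·sin D ≈ 2581.6.
Semiperimeter s = (84.3+104.2+61.247)/2 = 124.87.
Inradius = area/s = 2581.6/124.87 ≈ 20.673.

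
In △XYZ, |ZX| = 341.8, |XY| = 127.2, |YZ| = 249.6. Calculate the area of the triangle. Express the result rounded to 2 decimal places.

12652.85

Semiperimeter s = (249.6 + 341.8 + 127.2)/2 = 359.3.
Heron's formula: area = √(359.3·109.7·17.5·232.1) ≈ 12653.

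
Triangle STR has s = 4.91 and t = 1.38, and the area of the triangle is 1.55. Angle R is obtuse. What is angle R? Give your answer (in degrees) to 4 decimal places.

∠R ≈ 152.7734°

From area = ½·s·t·sin R, we get sin R = 2·area/(s·t) ≈ 0.45751.
Taking the obtuse solution, ∠R ≈ 152.77°.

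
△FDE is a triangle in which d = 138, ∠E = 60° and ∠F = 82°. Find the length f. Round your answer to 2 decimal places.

The third angle is ∠D = 180° − ∠E − ∠F = 38.00°.
Law of sines: f = d·sin F/sin D ≈ 221.97.

221.97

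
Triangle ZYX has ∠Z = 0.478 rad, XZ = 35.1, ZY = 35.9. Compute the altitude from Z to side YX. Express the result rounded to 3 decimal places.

By the law of cosines, YX² = XZ² + ZY² − 2·XZ·ZY·cos Z = 283.11, so YX ≈ 16.826.
Area = ½·XZ·ZY·sin Z ≈ 289.82.
The altitude from Z has length 2·area/YX ≈ 34.45.

h_Z ≈ 34.450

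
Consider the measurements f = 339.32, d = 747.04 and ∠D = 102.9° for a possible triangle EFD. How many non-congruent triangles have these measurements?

1

f·sin D = 339.32·sin(102.9°) ≈ 330.8.
Since ∠D is not acute, a triangle exists only if d > f; here d > f, so there is exactly one triangle.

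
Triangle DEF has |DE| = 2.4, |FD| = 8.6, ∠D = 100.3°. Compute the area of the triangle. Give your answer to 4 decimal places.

10.1537

Area = ½·|FD|·|DE|·sin D ≈ 10.154.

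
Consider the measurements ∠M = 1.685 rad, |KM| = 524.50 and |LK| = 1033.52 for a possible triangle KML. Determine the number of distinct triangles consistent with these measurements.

|KM|·sin M = 524.50·sin(1.685 rad) ≈ 521.1.
Since ∠M is not acute, a triangle exists only if |LK| > |KM|; here |LK| > |KM|, so there is exactly one triangle.

1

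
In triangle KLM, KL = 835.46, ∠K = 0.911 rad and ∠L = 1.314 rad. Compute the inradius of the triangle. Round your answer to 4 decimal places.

r ≈ 250.2943

The third angle is ∠M = π − ∠K − ∠L = 0.917 rad.
Law of sines: LM = KL·sin K/sin M ≈ 831.86.
Law of sines: MK = KL·sin L/sin M ≈ 1018.3.
Area = ½·KL·LM·sin L ≈ 3.361e+05.
Semiperimeter s = (831.86+1018.3+835.46)/2 = 1342.8.
Inradius = area/s = 3.361e+05/1342.8 ≈ 250.29.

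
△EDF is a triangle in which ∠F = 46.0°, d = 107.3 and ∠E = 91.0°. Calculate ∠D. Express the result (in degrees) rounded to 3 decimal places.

The third angle is ∠D = 180° − ∠F − ∠E = 43.00°.

43.000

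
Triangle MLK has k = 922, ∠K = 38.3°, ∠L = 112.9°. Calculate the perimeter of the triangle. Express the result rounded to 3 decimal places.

perimeter ≈ 3009.050

The third angle is ∠M = 180° − ∠L − ∠K = 28.80°.
Law of sines: m = k·sin M/sin K ≈ 716.67.
Law of sines: l = k·sin L/sin K ≈ 1370.4.
Semiperimeter s = (716.67+1370.4+922)/2 = 1504.5.
Perimeter = 716.67 + 1370.4 + 922 = 3009.1.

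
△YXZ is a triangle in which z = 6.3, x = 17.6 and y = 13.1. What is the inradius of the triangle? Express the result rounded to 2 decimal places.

r ≈ 1.79

Semiperimeter s = (13.1 + 17.6 + 6.3)/2 = 18.5.
Heron's formula: area = √(18.5·5.4·0.9·12.2) ≈ 33.12.
Inradius = area/s = 33.12/18.5 ≈ 1.7902.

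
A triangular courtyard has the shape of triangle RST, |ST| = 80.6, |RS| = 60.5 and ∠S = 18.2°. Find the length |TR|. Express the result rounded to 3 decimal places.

29.865

By the law of cosines, |TR|² = |RS|² + |ST|² − 2·|RS|·|ST|·cos S = 891.91, so |TR| ≈ 29.865.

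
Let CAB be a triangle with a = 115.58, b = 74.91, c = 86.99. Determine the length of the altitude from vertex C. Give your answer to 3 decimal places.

74.903

Semiperimeter s = (86.99 + 115.58 + 74.91)/2 = 138.74.
Heron's formula: area = √(138.74·51.75·23.16·63.83) ≈ 3257.9.
The altitude from C has length 2·area/c ≈ 74.903.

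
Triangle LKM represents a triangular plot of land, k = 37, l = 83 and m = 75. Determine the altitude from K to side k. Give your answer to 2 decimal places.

Semiperimeter s = (83 + 37 + 75)/2 = 97.5.
Heron's formula: area = √(97.5·14.5·60.5·22.5) ≈ 1387.3.
The altitude from K has length 2·area/k ≈ 74.987.

74.99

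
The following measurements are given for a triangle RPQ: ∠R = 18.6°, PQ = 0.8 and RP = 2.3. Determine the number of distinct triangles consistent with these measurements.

RP·sin R = 2.3·sin(18.6°) ≈ 0.7336.
Since RP sin R < PQ < RP (0.7336 < 0.8 < 2.3), two triangles exist.

2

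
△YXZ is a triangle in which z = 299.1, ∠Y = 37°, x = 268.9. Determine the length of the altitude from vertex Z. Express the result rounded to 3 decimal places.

161.828

By the law of cosines, y² = x² + z² − 2·x·z·cos Y = 33303, so y ≈ 182.49.
Area = ½·x·z·sin Y ≈ 24201.
The altitude from Z has length 2·area/z ≈ 161.83.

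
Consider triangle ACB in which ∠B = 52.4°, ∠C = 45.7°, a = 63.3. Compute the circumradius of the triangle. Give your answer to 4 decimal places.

The third angle is ∠A = 180° − ∠C − ∠B = 81.90°.
Law of sines: c = a·sin C/sin A ≈ 45.76.
Law of sines: b = a·sin B/sin A ≈ 50.657.
Circumradius = a/(2 sin A) ≈ 31.969.

31.9689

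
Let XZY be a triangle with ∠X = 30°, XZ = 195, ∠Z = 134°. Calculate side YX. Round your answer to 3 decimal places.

508.898

The third angle is ∠Y = 180° − ∠X − ∠Z = 16.00°.
Law of sines: YX = XZ·sin Z/sin Y ≈ 508.9.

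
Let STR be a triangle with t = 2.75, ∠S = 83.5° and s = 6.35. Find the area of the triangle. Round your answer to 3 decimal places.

Law of sines: sin T = t·sin S/s ≈ 0.43029.
Since s ≥ t, only the acute value applies: ∠T ≈ 25.49°.
Then ∠R = 180° − ∠S − ∠T ≈ 71.01°.
Law of sines gives r = s·sin R/sin S ≈ 6.0434.
Area = ½·s·t·sin R ≈ 8.2563.

8.256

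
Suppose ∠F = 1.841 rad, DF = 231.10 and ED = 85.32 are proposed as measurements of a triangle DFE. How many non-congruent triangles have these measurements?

DF·sin F = 231.10·sin(1.841 rad) ≈ 222.7.
Since ∠F is not acute, a triangle exists only if ED > DF; here ED ≤ DF, so there is no triangle.

0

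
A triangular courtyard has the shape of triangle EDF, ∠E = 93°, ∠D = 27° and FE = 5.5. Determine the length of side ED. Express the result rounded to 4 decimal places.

10.4917

The third angle is ∠F = 180° − ∠E − ∠D = 60.00°.
Law of sines: ED = FE·sin F/sin D ≈ 10.492.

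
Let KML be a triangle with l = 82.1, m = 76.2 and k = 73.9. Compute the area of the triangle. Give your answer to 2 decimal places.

2578.09

Semiperimeter s = (73.9 + 76.2 + 82.1)/2 = 116.1.
Heron's formula: area = √(116.1·42.2·39.9·34) ≈ 2578.1.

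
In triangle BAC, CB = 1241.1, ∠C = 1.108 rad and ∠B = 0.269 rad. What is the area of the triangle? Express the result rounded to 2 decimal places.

186647.47

The third angle is ∠A = π − ∠C − ∠B = 1.765 rad.
Law of sines: AC = CB·sin B/sin A ≈ 336.14.
Law of sines: BA = CB·sin C/sin A ≈ 1131.7.
Area = ½·CB·AC·sin C ≈ 1.8665e+05.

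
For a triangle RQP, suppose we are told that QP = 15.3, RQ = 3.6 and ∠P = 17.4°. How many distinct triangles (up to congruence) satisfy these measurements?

0

QP·sin P = 15.3·sin(17.4°) ≈ 4.575.
Since RQ = 3.6 < 4.575 = QP sin P, no triangle exists.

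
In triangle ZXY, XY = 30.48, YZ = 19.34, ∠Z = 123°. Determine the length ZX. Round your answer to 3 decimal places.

15.273

Law of sines: sin X = YZ·sin Z/XY ≈ 0.53215.
Since XY ≥ YZ, only the acute value applies: ∠X ≈ 32.15°.
Then ∠Y = 180° − ∠Z − ∠X ≈ 24.85°.
Law of sines gives ZX = XY·sin Y/sin Z ≈ 15.273.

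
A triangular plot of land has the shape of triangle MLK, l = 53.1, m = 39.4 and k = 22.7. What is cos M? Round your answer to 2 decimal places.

By the law of cosines, cos M = (l² + k² − m²) / (2·l·k) ≈ 0.73942, so ∠M ≈ 42.32°.

cos M ≈ 0.74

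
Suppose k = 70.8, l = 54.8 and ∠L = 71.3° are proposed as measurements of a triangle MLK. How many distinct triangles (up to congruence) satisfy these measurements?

0

k·sin L = 70.8·sin(71.3°) ≈ 67.06.
Since l = 54.8 < 67.06 = k sin L, no triangle exists.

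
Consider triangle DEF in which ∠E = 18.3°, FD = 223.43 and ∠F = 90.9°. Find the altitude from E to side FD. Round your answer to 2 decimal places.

The third angle is ∠D = 180° − ∠E − ∠F = 70.80°.
Law of sines: EF = FD·sin D/sin E ≈ 672.
Law of sines: DE = FD·sin F/sin E ≈ 711.49.
Area = ½·FD·EF·sin F ≈ 75063.
The altitude from E has length 2·area/FD ≈ 671.91.

671.91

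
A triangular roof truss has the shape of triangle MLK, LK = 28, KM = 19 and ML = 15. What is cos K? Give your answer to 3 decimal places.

cos K ≈ 0.865

By the law of cosines, cos K = (LK² + KM² − ML²) / (2·LK·KM) ≈ 0.86466, so ∠K ≈ 30.16°.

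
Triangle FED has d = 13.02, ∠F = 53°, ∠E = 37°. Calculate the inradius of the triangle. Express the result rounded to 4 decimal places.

r ≈ 2.6069

The third angle is ∠D = 180° − ∠F − ∠E = 90.00°.
Law of sines: f = d·sin F/sin D ≈ 10.398.
Law of sines: e = d·sin E/sin D ≈ 7.8356.
Area = ½·d·f·sin E ≈ 40.738.
Semiperimeter s = (10.398+7.8356+13.02)/2 = 15.627.
Inradius = area/s = 40.738/15.627 ≈ 2.6069.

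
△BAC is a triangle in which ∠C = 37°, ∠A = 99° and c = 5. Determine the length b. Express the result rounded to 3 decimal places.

The third angle is ∠B = 180° − ∠A − ∠C = 44.00°.
Law of sines: b = c·sin B/sin C ≈ 5.7714.

5.771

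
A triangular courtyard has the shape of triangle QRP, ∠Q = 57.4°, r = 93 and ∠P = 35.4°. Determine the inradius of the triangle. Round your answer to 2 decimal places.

18.75

The third angle is ∠R = 180° − ∠P − ∠Q = 87.20°.
Law of sines: q = r·sin Q/sin R ≈ 78.442.
Law of sines: p = r·sin P/sin R ≈ 53.938.
Area = ½·r·q·sin P ≈ 2113.
Semiperimeter s = (78.442+93+53.938)/2 = 112.69.
Inradius = area/s = 2113/112.69 ≈ 18.75.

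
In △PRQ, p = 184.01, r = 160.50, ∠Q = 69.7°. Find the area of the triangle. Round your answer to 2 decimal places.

area ≈ 13849.62

Area = ½·p·r·sin Q ≈ 13850.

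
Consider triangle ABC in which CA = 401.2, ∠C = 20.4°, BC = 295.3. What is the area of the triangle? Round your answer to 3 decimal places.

area ≈ 20648.425

Area = ½·BC·CA·sin C ≈ 20648.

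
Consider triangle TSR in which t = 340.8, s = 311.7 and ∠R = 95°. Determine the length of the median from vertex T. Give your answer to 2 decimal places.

By the law of cosines, r² = t² + s² − 2·t·s·cos R = 2.3182e+05, so r ≈ 481.48.
Median from T: ½√(2·s² + 2·r² − t²) ≈ 368.04.

368.04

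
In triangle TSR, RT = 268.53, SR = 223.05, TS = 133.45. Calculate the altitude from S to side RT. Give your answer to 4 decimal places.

h_S ≈ 110.5241

Semiperimeter s = (223.05 + 268.53 + 133.45)/2 = 312.51.
Heron's formula: area = √(312.51·89.465·43.985·179.06) ≈ 14840.
The altitude from S has length 2·area/RT ≈ 110.52.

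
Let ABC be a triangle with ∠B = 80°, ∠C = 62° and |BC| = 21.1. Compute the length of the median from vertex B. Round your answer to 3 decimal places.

m_B ≈ 19.891

The third angle is ∠A = 180° − ∠B − ∠C = 38.00°.
Law of sines: |CA| = |BC|·sin B/sin A ≈ 33.751.
Law of sines: |AB| = |BC|·sin C/sin A ≈ 30.26.
Median from B: ½√(2·|AB|² + 2·|BC|² − |CA|²) ≈ 19.891.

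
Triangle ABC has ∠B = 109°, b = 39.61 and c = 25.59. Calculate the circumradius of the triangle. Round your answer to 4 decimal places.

20.9462

Law of sines: sin C = c·sin B/b ≈ 0.61085.
Since b ≥ c, only the acute value applies: ∠C ≈ 37.65°.
Then ∠A = 180° − ∠B − ∠C ≈ 33.35°.
Law of sines gives a = b·sin A/sin B ≈ 23.03.
Circumradius = b/(2 sin B) ≈ 20.946.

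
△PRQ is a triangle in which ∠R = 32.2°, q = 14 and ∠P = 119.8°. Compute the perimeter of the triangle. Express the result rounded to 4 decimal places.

The third angle is ∠Q = 180° − ∠P − ∠R = 28.00°.
Law of sines: p = q·sin P/sin Q ≈ 25.877.
Law of sines: r = q·sin R/sin Q ≈ 15.891.
Semiperimeter s = (25.877+15.891+14)/2 = 27.884.
Perimeter = 25.877 + 15.891 + 14 = 55.768.

perimeter ≈ 55.7682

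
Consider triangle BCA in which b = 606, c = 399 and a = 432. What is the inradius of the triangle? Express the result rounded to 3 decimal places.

Semiperimeter s = (606 + 399 + 432)/2 = 718.5.
Heron's formula: area = √(718.5·112.5·319.5·286.5) ≈ 86018.
Inradius = area/s = 86018/718.5 ≈ 119.72.

r ≈ 119.718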